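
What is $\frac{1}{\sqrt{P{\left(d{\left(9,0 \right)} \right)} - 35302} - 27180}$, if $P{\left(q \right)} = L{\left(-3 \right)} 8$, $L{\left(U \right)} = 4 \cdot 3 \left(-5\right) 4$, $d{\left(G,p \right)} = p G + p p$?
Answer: $- \frac{13590}{369394811} - \frac{i \sqrt{37222}}{738789622} \approx -3.679 \cdot 10^{-5} - 2.6114 \cdot 10^{-7} i$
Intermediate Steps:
$d{\left(G,p \right)} = p^{2} + G p$ ($d{\left(G,p \right)} = G p + p^{2} = p^{2} + G p$)
$L{\left(U \right)} = -240$ ($L{\left(U \right)} = 12 \left(-5\right) 4 = \left(-60\right) 4 = -240$)
$P{\left(q \right)} = -1920$ ($P{\left(q \right)} = \left(-240\right) 8 = -1920$)
$\frac{1}{\sqrt{P{\left(d{\left(9,0 \right)} \right)} - 35302} - 27180} = \frac{1}{\sqrt{-1920 - 35302} - 27180} = \frac{1}{\sqrt{-37222} - 27180} = \frac{1}{i \sqrt{37222} - 27180} = \frac{1}{-27180 + i \sqrt{37222}}$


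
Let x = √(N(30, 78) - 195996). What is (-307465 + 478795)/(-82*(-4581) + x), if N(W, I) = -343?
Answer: 64358743860/141107108503 - 171330*I*√196339/141107108503 ≈ 0.4561 - 0.00053801*I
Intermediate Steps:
x = I*√196339 (x = √(-343 - 195996) = √(-196339) = I*√196339 ≈ 443.1*I)
(-307465 + 478795)/(-82*(-4581) + x) = (-307465 + 478795)/(-82*(-4581) + I*√196339) = 171330/(375642 + I*√196339)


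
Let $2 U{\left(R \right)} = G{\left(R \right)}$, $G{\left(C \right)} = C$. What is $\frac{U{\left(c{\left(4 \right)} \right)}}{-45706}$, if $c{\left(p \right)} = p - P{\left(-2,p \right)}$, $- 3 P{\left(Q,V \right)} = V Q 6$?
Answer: $\frac{3}{22853} \approx 0.00013127$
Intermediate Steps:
$P{\left(Q,V \right)} = - 2 Q V$ ($P{\left(Q,V \right)} = - \frac{V Q 6}{3} = - \frac{Q V 6}{3} = - \frac{6 Q V}{3} = - 2 Q V$)
$c{\left(p \right)} = - 3 p$ ($c{\left(p \right)} = p - \left(-2\right) \left(-2\right) p = p - 4 p = - 3 p$)
$U{\left(R \right)} = \frac{R}{2}$
$\frac{U{\left(c{\left(4 \right)} \right)}}{-45706} = \frac{\frac{1}{2} \left(\left(-3\right) 4\right)}{-45706} = \frac{1}{2} \left(-12\right) \left(- \frac{1}{45706}\right) = \left(-6\right) \left(- \frac{1}{45706}\right) = \frac{3}{22853}$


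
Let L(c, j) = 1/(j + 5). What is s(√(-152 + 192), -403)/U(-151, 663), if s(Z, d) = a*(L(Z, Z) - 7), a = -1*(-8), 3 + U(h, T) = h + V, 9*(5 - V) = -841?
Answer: 132/125 - 12*√10/625 ≈ 0.99528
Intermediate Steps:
V = 886/9 (V = 5 - ⅑*(-841) = 5 + 841/9 = 886/9 ≈ 98.444)
L(c, j) = 1/(5 + j)
U(h, T) = 859/9 + h (U(h, T) = -3 + (h + 886/9) = -3 + (886/9 + h) = 859/9 + h)
a = 8
s(Z, d) = -56 + 8/(5 + Z) (s(Z, d) = 8*(1/(5 + Z) - 7) = 8*(-7 + 1/(5 + Z)) = -56 + 8/(5 + Z))
s(√(-152 + 192), -403)/U(-151, 663) = (8*(-34 - 7*√(-152 + 192))/(5 + √(-152 + 192)))/(859/9 - 151) = (8*(-34 - 14*√10)/(5 + √40))/(-500/9) = (8*(-34 - 14*√10)/(5 + 2*√10))*(-9/500) = -18*(-34 - 14*√10)/(125*(5 + 2*√10))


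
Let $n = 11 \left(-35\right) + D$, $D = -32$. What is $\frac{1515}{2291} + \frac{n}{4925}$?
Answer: $\frac{6506028}{11283175} \approx 0.57661$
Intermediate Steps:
$n = -417$ ($n = 11 \left(-35\right) - 32 = -385 - 32 = -417$)
$\frac{1515}{2291} + \frac{n}{4925} = \frac{1515}{2291} - \frac{417}{4925} = \frac{6506028}{11283175}$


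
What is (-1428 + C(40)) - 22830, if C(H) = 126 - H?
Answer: -24172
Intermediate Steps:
(-1428 + C(40)) - 22830 = (-1428 + (126 - 1*40)) - 22830 = (-1428 + (126 - 40)) - 22830 = (-1428 + 86) - 22830 = -1342 - 22830 = -24172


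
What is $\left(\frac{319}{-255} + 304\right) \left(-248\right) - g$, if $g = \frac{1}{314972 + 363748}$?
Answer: $- \frac{866311330321}{11538240} \approx -75082.0$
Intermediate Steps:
$g = \frac{1}{678720} \approx 1.4734 \cdot 10^{-6}$
$\left(\frac{319}{-255} + 304\right) \left(-248\right) - g = \left(\frac{319}{-255} + 304\right) \left(-248\right) - \frac{1}{678720} = \left(319 \left(- \frac{1}{255}\right) + 304\right) \left(-248\right) - \frac{1}{678720} = \left(- \frac{319}{255} + 304\right) \left(-248\right) - \frac{1}{678720} = \frac{77201}{255} \left(-248\right) - \frac{1}{678720} = - \frac{19145848}{255} - \frac{1}{678720} = - \frac{866311330321}{11538240}$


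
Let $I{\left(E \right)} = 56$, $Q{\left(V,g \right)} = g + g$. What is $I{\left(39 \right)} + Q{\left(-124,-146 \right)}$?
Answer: $-236$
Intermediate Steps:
$Q{\left(V,g \right)} = 2 g$
$I{\left(39 \right)} + Q{\left(-124,-146 \right)} = 56 + 2 \left(-146\right) = 56 - 292 = -236$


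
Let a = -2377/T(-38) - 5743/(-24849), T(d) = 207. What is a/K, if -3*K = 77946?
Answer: 3215404/7424707257 ≈ 0.00043307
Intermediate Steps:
K = -25982 (K = -⅓*77946 = -25982)
a = -6430808/571527 (a = -2377/207 - 5743/(-24849) = -2377*1/207 - 5743*(-1/24849) = -2377/207 + 5743/24849 = -6430808/571527 ≈ -11.252)
a/K = -6430808/571527/(-25982) = -6430808/571527*(-1/25982) = 3215404/7424707257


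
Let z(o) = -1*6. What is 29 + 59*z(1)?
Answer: -325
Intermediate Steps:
z(o) = -6
29 + 59*z(1) = 29 + 59*(-6) = 29 - 354 = -325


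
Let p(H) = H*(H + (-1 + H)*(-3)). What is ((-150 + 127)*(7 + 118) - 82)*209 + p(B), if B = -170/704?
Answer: -38287193481/61952 ≈ -6.1801e+5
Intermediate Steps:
B = -85/352 (B = -170*1/704 = -85/352 ≈ -0.24148)
p(H) = H*(3 - 2*H) (p(H) = H*(H + (3 - 3*H)) = H*(3 - 2*H))
((-150 + 127)*(7 + 118) - 82)*209 + p(B) = ((-150 + 127)*(7 + 118) - 82)*209 - 85*(3 - 2*(-85/352))/352 = (-23*125 - 82)*209 - 85*(3 + 85/176)/352 = (-2875 - 82)*209 - 85/352*613/176 = -2957*209 - 52105/61952 = -618013 - 52105/61952 = -38287193481/61952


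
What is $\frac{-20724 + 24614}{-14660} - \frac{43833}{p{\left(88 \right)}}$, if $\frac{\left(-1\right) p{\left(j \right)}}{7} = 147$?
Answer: $\frac{21286299}{502838} \approx 42.332$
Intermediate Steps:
$p{\left(j \right)} = -1029$ ($p{\left(j \right)} = \left(-7\right) 147 = -1029$)
$\frac{-20724 + 24614}{-14660} - \frac{43833}{p{\left(88 \right)}} = \frac{-20724 + 24614}{-14660} - \frac{43833}{-1029} = 3890 \left(- \frac{1}{14660}\right) - - \frac{14611}{343} = - \frac{389}{1466} + \frac{14611}{343} = \frac{21286299}{502838}$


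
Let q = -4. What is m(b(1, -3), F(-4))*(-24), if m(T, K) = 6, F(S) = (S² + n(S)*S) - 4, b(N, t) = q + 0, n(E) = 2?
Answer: -144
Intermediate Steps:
b(N, t) = -4 (b(N, t) = -4 + 0 = -4)
F(S) = -4 + S² + 2*S (F(S) = (S² + 2*S) - 4 = -4 + S² + 2*S)
m(b(1, -3), F(-4))*(-24) = 6*(-24) = -144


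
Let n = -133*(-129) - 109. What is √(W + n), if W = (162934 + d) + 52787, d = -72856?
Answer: √159913 ≈ 399.89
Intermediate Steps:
n = 17048 (n = 17157 - 109 = 17048)
W = 142865 (W = (162934 - 72856) + 52787 = 90078 + 52787 = 142865)
√(W + n) = √(142865 + 17048) = √159913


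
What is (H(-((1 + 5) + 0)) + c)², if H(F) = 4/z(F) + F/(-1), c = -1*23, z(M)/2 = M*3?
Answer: 23716/81 ≈ 292.79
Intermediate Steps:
z(M) = 6*M (z(M) = 2*(M*3) = 2*(3*M) = 6*M)
c = -23
H(F) = -F + 2/(3*F) (H(F) = 4/((6*F)) + F/(-1) = 4*(1/(6*F)) + F*(-1) = 2/(3*F) - F = -F + 2/(3*F))
(H(-((1 + 5) + 0)) + c)² = ((-(-1)*((1 + 5) + 0) + 2/(3*((-((1 + 5) + 0))))) - 23)² = ((-(-1)*(6 + 0) + 2/(3*((-(6 + 0))))) - 23)² = ((-(-1)*6 + 2/(3*((-1*6)))) - 23)² = ((-1*(-6) + (⅔)/(-6)) - 23)² = ((6 + (⅔)*(-⅙)) - 23)² = ((6 - ⅑) - 23)² = (53/9 - 23)² = (-154/9)² = 23716/81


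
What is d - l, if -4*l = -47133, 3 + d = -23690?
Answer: -141905/4 ≈ -35476.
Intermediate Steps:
d = -23693 (d = -3 - 23690 = -23693)
l = 47133/4 (l = -1/4*(-47133) = 47133/4 ≈ 11783.)
d - l = -23693 - 1*47133/4 = -23693 - 47133/4 = -141905/4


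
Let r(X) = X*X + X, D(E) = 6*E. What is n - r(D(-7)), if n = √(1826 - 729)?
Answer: -1722 + √1097 ≈ -1688.9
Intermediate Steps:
r(X) = X + X² (r(X) = X² + X = X + X²)
n = √1097 ≈ 33.121
n - r(D(-7)) = √1097 - 6*(-7)*(1 + 6*(-7)) = √1097 - (-42)*(1 - 42) = √1097 - (-42)*(-41) = √1097 - 1*1722 = √1097 - 1722 = -1722 + √1097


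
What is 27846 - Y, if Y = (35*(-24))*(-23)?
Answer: 8526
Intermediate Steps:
Y = 19320 (Y = -840*(-23) = 19320)
27846 - Y = 27846 - 1*19320 = 27846 - 19320 = 8526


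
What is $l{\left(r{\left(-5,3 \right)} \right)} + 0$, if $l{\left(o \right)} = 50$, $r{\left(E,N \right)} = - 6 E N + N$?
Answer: $50$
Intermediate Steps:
$r{\left(E,N \right)} = N - 6 E N$ ($r{\left(E,N \right)} = - 6 E N + N = N - 6 E N$)
$l{\left(r{\left(-5,3 \right)} \right)} + 0 = 50 + 0 = 50$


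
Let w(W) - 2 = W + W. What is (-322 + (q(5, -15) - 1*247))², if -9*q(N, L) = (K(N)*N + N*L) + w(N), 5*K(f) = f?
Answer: 25633969/81 ≈ 3.1647e+5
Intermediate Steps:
K(f) = f/5
w(W) = 2 + 2*W (w(W) = 2 + (W + W) = 2 + 2*W)
q(N, L) = -2/9 - 2*N/9 - N²/45 - L*N/9 (q(N, L) = -(((N/5)*N + N*L) + (2 + 2*N))/9 = -((N²/5 + L*N) + (2 + 2*N))/9 = -(2 + 2*N + N²/5 + L*N)/9 = -2/9 - 2*N/9 - N²/45 - L*N/9)
(-322 + (q(5, -15) - 1*247))² = (-322 + ((-2/9 - 2/9*5 - 1/45*5² - ⅑*(-15)*5) - 1*247))² = (-322 + ((-2/9 - 10/9 - 1/45*25 + 25/3) - 247))² = (-322 + ((-2/9 - 10/9 - 5/9 + 25/3) - 247))² = (-322 + (58/9 - 247))² = (-322 - 2165/9)² = (-5063/9)² = 25633969/81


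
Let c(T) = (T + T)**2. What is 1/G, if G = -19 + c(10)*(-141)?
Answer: -1/56419 ≈ -1.7725e-5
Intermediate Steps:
c(T) = 4*T**2 (c(T) = (2*T)**2 = 4*T**2)
G = -56419 (G = -19 + (4*10**2)*(-141) = -19 + (4*100)*(-141) = -19 + 400*(-141) = -19 - 56400 = -56419)
1/G = 1/(-56419) = -1/56419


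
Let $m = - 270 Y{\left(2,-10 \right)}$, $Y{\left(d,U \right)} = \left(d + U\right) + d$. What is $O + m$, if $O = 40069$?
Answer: $41689$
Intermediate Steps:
$Y{\left(d,U \right)} = U + 2 d$ ($Y{\left(d,U \right)} = \left(U + d\right) + d = U + 2 d$)
$m = 1620$ ($m = - 270 \left(-10 + 2 \cdot 2\right) = - 270 \left(-10 + 4\right) = \left(-270\right) \left(-6\right) = 1620$)
$O + m = 40069 + 1620 = 41689$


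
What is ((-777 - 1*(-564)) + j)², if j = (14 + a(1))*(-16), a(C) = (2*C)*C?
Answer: 219961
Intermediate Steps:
a(C) = 2*C²
j = -256 (j = (14 + 2*1²)*(-16) = (14 + 2*1)*(-16) = (14 + 2)*(-16) = 16*(-16) = -256)
((-777 - 1*(-564)) + j)² = ((-777 - 1*(-564)) - 256)² = ((-777 + 564) - 256)² = (-213 - 256)² = (-469)² = 219961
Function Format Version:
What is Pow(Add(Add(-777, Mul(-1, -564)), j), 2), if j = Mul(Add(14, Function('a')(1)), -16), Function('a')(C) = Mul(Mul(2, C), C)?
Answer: 219961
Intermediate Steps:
Function('a')(C) = Mul(2, Pow(C, 2))
j = -256 (j = Mul(Add(14, Mul(2, Pow(1, 2))), -16) = Mul(Add(14, Mul(2, 1)), -16) = Mul(Add(14, 2), -16) = Mul(16, -16) = -256)
Pow(Add(Add(-777, Mul(-1, -564)), j), 2) = Pow(Add(Add(-777, Mul(-1, -564)), -256), 2) = Pow(Add(Add(-777, 564), -256), 2) = Pow(Add(-213, -256), 2) = Pow(-469, 2) = 219961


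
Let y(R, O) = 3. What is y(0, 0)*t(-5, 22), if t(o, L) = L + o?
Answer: 51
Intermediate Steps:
y(0, 0)*t(-5, 22) = 3*(22 - 5) = 3*17 = 51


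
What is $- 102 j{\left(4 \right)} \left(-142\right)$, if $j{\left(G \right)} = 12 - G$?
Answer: $115872$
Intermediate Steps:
$- 102 j{\left(4 \right)} \left(-142\right) = - 102 \left(12 - 4\right) \left(-142\right) = \left(-102\right) 8 \left(-142\right) = \left(-816\right) \left(-142\right) = 115872$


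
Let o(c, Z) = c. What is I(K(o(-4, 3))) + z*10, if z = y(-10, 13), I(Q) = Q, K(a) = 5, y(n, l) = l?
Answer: 135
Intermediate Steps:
z = 13
I(K(o(-4, 3))) + z*10 = 5 + 13*10 = 5 + 130 = 135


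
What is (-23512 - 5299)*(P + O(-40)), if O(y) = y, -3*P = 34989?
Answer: 337175133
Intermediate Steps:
P = -11663 (P = -⅓*34989 = -11663)
(-23512 - 5299)*(P + O(-40)) = (-23512 - 5299)*(-11663 - 40) = -28811*(-11703) = 337175133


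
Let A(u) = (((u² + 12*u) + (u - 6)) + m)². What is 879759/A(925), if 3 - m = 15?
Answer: 879759/752785287424 ≈ 1.1687e-6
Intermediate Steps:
m = -12 (m = 3 - 1*15 = 3 - 15 = -12)
A(u) = (-18 + u² + 13*u)² (A(u) = (((u² + 12*u) + (u - 6)) - 12)² = (((u² + 12*u) + (-6 + u)) - 12)² = ((-6 + u² + 13*u) - 12)² = (-18 + u² + 13*u)²)
879759/A(925) = 879759/((-18 + 925² + 13*925)²) = 879759/((-18 + 855625 + 12025)²) = 879759/(867632²) = 879759/752785287424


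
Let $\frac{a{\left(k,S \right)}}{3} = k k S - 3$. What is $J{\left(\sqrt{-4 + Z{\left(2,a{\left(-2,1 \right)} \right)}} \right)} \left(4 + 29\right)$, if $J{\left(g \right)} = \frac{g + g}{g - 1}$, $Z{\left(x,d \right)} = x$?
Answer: $\frac{66 \sqrt{2}}{i + \sqrt{2}} \approx 44.0 - 31.113 i$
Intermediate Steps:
$a{\left(k,S \right)} = -9 + 3 S k^{2}$ ($a{\left(k,S \right)} = 3 \left(k k S - 3\right) = 3 \left(k^{2} S - 3\right) = 3 \left(S k^{2} - 3\right) = 3 \left(-3 + S k^{2}\right) = -9 + 3 S k^{2}$)
$J{\left(g \right)} = \frac{2 g}{-1 + g}$
$J{\left(\sqrt{-4 + Z{\left(2,a{\left(-2,1 \right)} \right)}} \right)} \left(4 + 29\right) = \frac{2 \sqrt{-4 + 2}}{-1 + \sqrt{-4 + 2}} \left(4 + 29\right) = \frac{2 \sqrt{-2}}{-1 + \sqrt{-2}} \cdot 33 = \frac{2 i \sqrt{2}}{-1 + i \sqrt{2}} \cdot 33 = \frac{66 i \sqrt{2}}{-1 + i \sqrt{2}}$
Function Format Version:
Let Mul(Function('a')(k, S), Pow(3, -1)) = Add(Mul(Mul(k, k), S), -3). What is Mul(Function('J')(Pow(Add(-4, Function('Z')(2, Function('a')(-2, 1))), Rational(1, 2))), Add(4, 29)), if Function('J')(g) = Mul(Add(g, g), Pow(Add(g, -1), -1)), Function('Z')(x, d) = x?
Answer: Mul(66, Pow(2, Rational(1, 2)), Pow(Add(I, Pow(2, Rational(1, 2))), -1)) ≈ Add(44.000, Mul(-31.113, I))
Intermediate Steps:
Function('a')(k, S) = Add(-9, Mul(3, S, Pow(k, 2))) (Function('a')(k, S) = Mul(3, Add(Mul(Mul(k, k), S), -3)) = Mul(3, Add(Mul(Pow(k, 2), S), -3)) = Mul(3, Add(Mul(S, Pow(k, 2)), -3)) = Mul(3, Add(-3, Mul(S, Pow(k, 2)))) = Add(-9, Mul(3, S, Pow(k, 2))))
Function('J')(g) = Mul(2, g, Pow(Add(-1, g), -1)) (Function('J')(g) = Mul(Mul(2, g), Pow(Add(-1, g), -1)) = Mul(2, g, Pow(Add(-1, g), -1)))
Mul(Function('J')(Pow(Add(-4, Function('Z')(2, Function('a')(-2, 1))), Rational(1, 2))), Add(4, 29)) = Mul(Mul(2, Pow(Add(-4, 2), Rational(1, 2)), Pow(Add(-1, Pow(Add(-4, 2), Rational(1, 2))), -1)), Add(4, 29)) = Mul(Mul(2, Pow(-2, Rational(1, 2)), Pow(Add(-1, Pow(-2, Rational(1, 2))), -1)), 33) = Mul(Mul(2, Mul(I, Pow(2, Rational(1, 2))), Pow(Add(-1, Mul(I, Pow(2, Rational(1, 2)))), -1)), 33) = Mul(Mul(2, I, Pow(2, Rational(1, 2)), Pow(Add(-1, Mul(I, Pow(2, Rational(1, 2)))), -1)), 33) = Mul(66, I, Pow(2, Rational(1, 2)), Pow(Add(-1, Mul(I, Pow(2, Rational(1, 2)))), -1))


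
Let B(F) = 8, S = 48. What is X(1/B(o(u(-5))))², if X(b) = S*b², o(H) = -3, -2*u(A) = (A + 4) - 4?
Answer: 9/16 ≈ 0.56250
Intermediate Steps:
u(A) = -A/2 (u(A) = -((A + 4) - 4)/2 = -((4 + A) - 4)/2 = -A/2)
X(b) = 48*b²
X(1/B(o(u(-5))))² = (48*(1/8)²)² = (48*(⅛)²)² = (48*(1/64))² = (¾)² = 9/16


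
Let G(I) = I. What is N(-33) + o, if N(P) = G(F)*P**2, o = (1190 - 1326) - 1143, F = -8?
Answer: -9991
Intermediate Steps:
o = -1279 (o = -136 - 1143 = -1279)
N(P) = -8*P**2
N(-33) + o = -8*(-33)**2 - 1279 = -8*1089 - 1279 = -8712 - 1279 = -9991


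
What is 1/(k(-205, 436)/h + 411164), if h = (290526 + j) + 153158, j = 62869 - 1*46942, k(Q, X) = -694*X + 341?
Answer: 459611/188975194961 ≈ 2.4321e-6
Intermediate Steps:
k(Q, X) = 341 - 694*X
j = 15927 (j = 62869 - 46942 = 15927)
h = 459611 (h = (290526 + 15927) + 153158 = 306453 + 153158 = 459611)
1/(k(-205, 436)/h + 411164) = 1/((341 - 694*436)/459611 + 411164) = 1/((341 - 302584)*(1/459611) + 411164) = 1/(-302243*1/459611 + 411164) = 1/(-302243/459611 + 411164) = 1/(188975194961/459611) = 459611/188975194961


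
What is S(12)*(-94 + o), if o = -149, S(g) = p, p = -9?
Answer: 2187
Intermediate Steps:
S(g) = -9
S(12)*(-94 + o) = -9*(-94 - 149) = -9*(-243) = 2187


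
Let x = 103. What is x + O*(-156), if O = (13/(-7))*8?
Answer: 16945/7 ≈ 2420.7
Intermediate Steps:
O = -104/7 (O = (13*(-⅐))*8 = -13/7*8 = -104/7 ≈ -14.857)
x + O*(-156) = 103 - 104/7*(-156) = 103 + 16224/7 = 16945/7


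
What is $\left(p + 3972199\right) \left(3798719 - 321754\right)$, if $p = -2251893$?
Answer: $5981443751290$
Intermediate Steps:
$\left(p + 3972199\right) \left(3798719 - 321754\right) = \left(-2251893 + 3972199\right) \left(3798719 - 321754\right) = 1720306 \cdot 3476965 = 5981443751290$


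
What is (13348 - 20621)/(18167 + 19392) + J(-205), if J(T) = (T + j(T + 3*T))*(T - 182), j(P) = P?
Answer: 14898709052/37559 ≈ 3.9668e+5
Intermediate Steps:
J(T) = 5*T*(-182 + T) (J(T) = (T + (T + 3*T))*(T - 182) = (T + 4*T)*(-182 + T) = (5*T)*(-182 + T) = 5*T*(-182 + T))
(13348 - 20621)/(18167 + 19392) + J(-205) = (13348 - 20621)/(18167 + 19392) + 5*(-205)*(-182 - 205) = -7273/37559 + 5*(-205)*(-387) = -7273*1/37559 + 396675 = -7273/37559 + 396675 = 14898709052/37559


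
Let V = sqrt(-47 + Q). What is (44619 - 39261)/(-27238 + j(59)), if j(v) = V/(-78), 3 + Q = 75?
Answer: -417924/2124569 ≈ -0.19671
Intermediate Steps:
Q = 72 (Q = -3 + 75 = 72)
V = 5 (V = sqrt(-47 + 72) = sqrt(25) = 5)
j(v) = -5/78 (j(v) = 5/(-78) = 5*(-1/78) = -5/78)
(44619 - 39261)/(-27238 + j(59)) = (44619 - 39261)/(-27238 - 5/78) = 5358/(-2124569/78) = 5358*(-78/2124569) = -417924/2124569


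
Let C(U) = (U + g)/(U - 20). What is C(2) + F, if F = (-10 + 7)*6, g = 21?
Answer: -347/18 ≈ -19.278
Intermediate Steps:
F = -18 (F = -3*6 = -18)
C(U) = (21 + U)/(-20 + U) (C(U) = (U + 21)/(U - 20) = (21 + U)/(-20 + U))
C(2) + F = (21 + 2)/(-20 + 2) - 18 = 23/(-18) - 18 = -1/18*23 - 18 = -23/18 - 18 = -347/18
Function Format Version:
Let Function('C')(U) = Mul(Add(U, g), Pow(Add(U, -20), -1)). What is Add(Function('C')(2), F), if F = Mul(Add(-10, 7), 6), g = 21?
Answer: Rational(-347, 18) ≈ -19.278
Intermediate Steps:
F = -18 (F = Mul(-3, 6) = -18)
Function('C')(U) = Mul(Pow(Add(-20, U), -1), Add(21, U)) (Function('C')(U) = Mul(Add(U, 21), Pow(Add(U, -20), -1)) = Mul(Add(21, U), Pow(Add(-20, U), -1)) = Mul(Pow(Add(-20, U), -1), Add(21, U)))
Add(Function('C')(2), F) = Add(Mul(Pow(Add(-20, 2), -1), Add(21, 2)), -18) = Add(Mul(Pow(-18, -1), 23), -18) = Add(Mul(Rational(-1, 18), 23), -18) = Add(Rational(-23, 18), -18) = Rational(-347, 18)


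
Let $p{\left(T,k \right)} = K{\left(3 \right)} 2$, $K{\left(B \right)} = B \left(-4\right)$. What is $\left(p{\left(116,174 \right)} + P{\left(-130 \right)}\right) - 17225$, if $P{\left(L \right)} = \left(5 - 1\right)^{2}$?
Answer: $-17233$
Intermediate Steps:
$K{\left(B \right)} = - 4 B$
$P{\left(L \right)} = 16$ ($P{\left(L \right)} = 4^{2} = 16$)
$p{\left(T,k \right)} = -24$ ($p{\left(T,k \right)} = \left(-4\right) 3 \cdot 2 = \left(-12\right) 2 = -24$)
$\left(p{\left(116,174 \right)} + P{\left(-130 \right)}\right) - 17225 = \left(-24 + 16\right) - 17225 = -8 - 17225 = -17233$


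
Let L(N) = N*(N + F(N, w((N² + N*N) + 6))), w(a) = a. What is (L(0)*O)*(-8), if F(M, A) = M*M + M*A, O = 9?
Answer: 0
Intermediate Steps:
F(M, A) = M² + A*M
L(N) = N*(N + N*(6 + N + 2*N²)) (L(N) = N*(N + N*(((N² + N*N) + 6) + N)) = N*(N + N*(((N² + N²) + 6) + N)) = N*(N + N*((2*N² + 6) + N)) = N*(N + N*((6 + 2*N²) + N)) = N*(N + N*(6 + N + 2*N²)))
(L(0)*O)*(-8) = ((0²*(7 + 0 + 2*0²))*9)*(-8) = ((0*(7 + 0 + 2*0))*9)*(-8) = ((0*(7 + 0 + 0))*9)*(-8) = ((0*7)*9)*(-8) = (0*9)*(-8) = 0*(-8) = 0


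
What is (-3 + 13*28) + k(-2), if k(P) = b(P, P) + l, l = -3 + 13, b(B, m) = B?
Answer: 369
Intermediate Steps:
l = 10
k(P) = 10 + P (k(P) = P + 10 = 10 + P)
(-3 + 13*28) + k(-2) = (-3 + 13*28) + (10 - 2) = (-3 + 364) + 8 = 361 + 8 = 369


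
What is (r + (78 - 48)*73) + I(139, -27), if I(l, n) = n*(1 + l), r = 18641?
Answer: 17051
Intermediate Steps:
(r + (78 - 48)*73) + I(139, -27) = (18641 + (78 - 48)*73) - 27*(1 + 139) = (18641 + 30*73) - 27*140 = (18641 + 2190) - 3780 = 20831 - 3780 = 17051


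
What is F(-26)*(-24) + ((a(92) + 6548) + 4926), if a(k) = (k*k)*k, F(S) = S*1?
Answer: 790786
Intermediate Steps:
F(S) = S
a(k) = k³ (a(k) = k²*k = k³)
F(-26)*(-24) + ((a(92) + 6548) + 4926) = -26*(-24) + ((92³ + 6548) + 4926) = 624 + ((778688 + 6548) + 4926) = 624 + (785236 + 4926) = 624 + 790162 = 790786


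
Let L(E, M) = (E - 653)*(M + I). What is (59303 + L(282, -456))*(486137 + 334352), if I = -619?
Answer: 375888984592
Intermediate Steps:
L(E, M) = (-653 + E)*(-619 + M) (L(E, M) = (E - 653)*(M - 619) = (-653 + E)*(-619 + M))
(59303 + L(282, -456))*(486137 + 334352) = (59303 + (404207 - 653*(-456) - 619*282 + 282*(-456)))*(486137 + 334352) = (59303 + (404207 + 297768 - 174558 - 128592))*820489 = (59303 + 398825)*820489 = 458128*820489 = 375888984592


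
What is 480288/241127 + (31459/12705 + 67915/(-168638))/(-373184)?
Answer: 384019831098542425271/192796422354609870720 ≈ 1.9918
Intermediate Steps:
480288/241127 + (31459/12705 + 67915/(-168638))/(-373184) = 480288*(1/241127) + (31459*(1/12705) + 67915*(-1/168638))*(-1/373184) = 480288/241127 + (31459/12705 - 67915/168638)*(-1/373184) = 480288/241127 + (4442322767/2142545790)*(-1/373184) = 480288/241127 - 4442322767/799563808095360 = 384019831098542425271/192796422354609870720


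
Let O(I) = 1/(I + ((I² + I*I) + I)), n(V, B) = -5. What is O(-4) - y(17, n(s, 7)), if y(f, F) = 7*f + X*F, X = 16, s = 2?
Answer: -935/24 ≈ -38.958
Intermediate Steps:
y(f, F) = 7*f + 16*F
O(I) = 1/(2*I + 2*I²) (O(I) = 1/(I + ((I² + I²) + I)) = 1/(I + (2*I² + I)) = 1/(I + (I + 2*I²)) = 1/(2*I + 2*I²))
O(-4) - y(17, n(s, 7)) = (½)/(-4*(1 - 4)) - (7*17 + 16*(-5)) = (½)*(-¼)/(-3) - (119 - 80) = (½)*(-¼)*(-⅓) - 1*39 = 1/24 - 39 = -935/24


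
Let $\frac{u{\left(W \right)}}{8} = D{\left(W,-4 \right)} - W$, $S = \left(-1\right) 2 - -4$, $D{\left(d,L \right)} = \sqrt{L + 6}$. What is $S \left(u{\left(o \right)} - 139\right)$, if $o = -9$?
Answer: $-134 + 16 \sqrt{2} \approx -111.37$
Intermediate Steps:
$D{\left(d,L \right)} = \sqrt{6 + L}$
$S = 2$ ($S = -2 + 4 = 2$)
$u{\left(W \right)} = - 8 W + 8 \sqrt{2}$ ($u{\left(W \right)} = 8 \left(\sqrt{6 - 4} - W\right) = 8 \left(\sqrt{2} - W\right) = - 8 W + 8 \sqrt{2}$)
$S \left(u{\left(o \right)} - 139\right) = 2 \left(\left(\left(-8\right) \left(-9\right) + 8 \sqrt{2}\right) - 139\right) = 2 \left(\left(72 + 8 \sqrt{2}\right) - 139\right) = 2 \left(-67 + 8 \sqrt{2}\right) = -134 + 16 \sqrt{2}$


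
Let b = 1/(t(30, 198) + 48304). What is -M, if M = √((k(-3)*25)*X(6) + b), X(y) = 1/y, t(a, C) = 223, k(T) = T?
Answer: -3*I*√13082588038/97054 ≈ -3.5355*I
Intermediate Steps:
b = 1/48527 (b = 1/(223 + 48304) = 1/48527 ≈ 2.0607e-5)
M = 3*I*√13082588038/97054 (M = √(-3*25/6 + 1/48527) = √(-75*⅙ + 1/48527) = √(-25/2 + 1/48527) = √(-1213173/97054) = 3*I*√13082588038/97054 ≈ 3.5355*I)
-M = -3*I*√13082588038/97054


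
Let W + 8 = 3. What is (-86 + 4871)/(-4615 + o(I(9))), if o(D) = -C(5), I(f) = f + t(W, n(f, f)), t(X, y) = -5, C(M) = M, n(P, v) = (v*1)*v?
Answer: -29/28 ≈ -1.0357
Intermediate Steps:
W = -5 (W = -8 + 3 = -5)
n(P, v) = v² (n(P, v) = v*v = v²)
I(f) = -5 + f (I(f) = f - 5 = -5 + f)
o(D) = -5 (o(D) = -1*5 = -5)
(-86 + 4871)/(-4615 + o(I(9))) = (-86 + 4871)/(-4615 - 5) = 4785/(-4620) = 4785*(-1/4620) = -29/28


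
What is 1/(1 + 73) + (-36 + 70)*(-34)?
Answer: -85543/74 ≈ -1156.0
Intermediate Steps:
1/(1 + 73) + (-36 + 70)*(-34) = 1/74 + 34*(-34) = 1/74 - 1156 = -85543/74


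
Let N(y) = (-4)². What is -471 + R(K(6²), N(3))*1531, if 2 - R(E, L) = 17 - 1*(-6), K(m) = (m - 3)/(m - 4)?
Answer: -32622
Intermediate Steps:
N(y) = 16
K(m) = (-3 + m)/(-4 + m)
R(E, L) = -21 (R(E, L) = 2 - (17 - 1*(-6)) = 2 - (17 + 6) = 2 - 1*23 = 2 - 23 = -21)
-471 + R(K(6²), N(3))*1531 = -471 - 21*1531 = -471 - 32151 = -32622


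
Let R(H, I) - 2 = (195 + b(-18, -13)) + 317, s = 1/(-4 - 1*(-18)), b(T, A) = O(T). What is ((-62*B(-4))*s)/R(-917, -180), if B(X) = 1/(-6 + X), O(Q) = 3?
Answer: 31/36190 ≈ 0.00085659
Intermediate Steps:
b(T, A) = 3
s = 1/14 (s = 1/(-4 + 18) = 1/14 ≈ 0.071429)
R(H, I) = 517 (R(H, I) = 2 + ((195 + 3) + 317) = 2 + (198 + 317) = 2 + 515 = 517)
((-62*B(-4))*s)/R(-917, -180) = (-62/(-6 - 4)*(1/14))/517 = (-62/(-10)*(1/14))*(1/517) = (-62*(-1/10)*(1/14))*(1/517) = ((31/5)*(1/14))*(1/517) = (31/70)*(1/517) = 31/36190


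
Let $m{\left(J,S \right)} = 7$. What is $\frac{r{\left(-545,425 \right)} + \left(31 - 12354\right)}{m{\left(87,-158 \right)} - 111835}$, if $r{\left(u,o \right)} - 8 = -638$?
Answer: $\frac{12953}{111828} \approx 0.11583$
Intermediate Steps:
$r{\left(u,o \right)} = -630$ ($r{\left(u,o \right)} = 8 - 638 = -630$)
$\frac{r{\left(-545,425 \right)} + \left(31 - 12354\right)}{m{\left(87,-158 \right)} - 111835} = \frac{-630 + \left(31 - 12354\right)}{7 - 111835} = \frac{-630 + \left(31 - 12354\right)}{-111828} = \left(-630 - 12323\right) \left(- \frac{1}{111828}\right) = \left(-12953\right) \left(- \frac{1}{111828}\right) = \frac{12953}{111828}$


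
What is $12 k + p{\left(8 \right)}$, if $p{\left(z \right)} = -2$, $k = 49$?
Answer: $586$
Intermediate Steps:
$12 k + p{\left(8 \right)} = 12 \cdot 49 - 2 = 588 - 2 = 586$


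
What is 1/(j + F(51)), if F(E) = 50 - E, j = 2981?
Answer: 1/2980 ≈ 0.00033557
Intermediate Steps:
1/(j + F(51)) = 1/(2981 + (50 - 1*51)) = 1/(2981 + (50 - 51)) = 1/(2981 - 1) = 1/2980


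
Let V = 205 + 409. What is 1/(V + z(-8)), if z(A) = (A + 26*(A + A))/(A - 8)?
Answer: 2/1281 ≈ 0.0015613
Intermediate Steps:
z(A) = 53*A/(-8 + A) (z(A) = (A + 26*(2*A))/(-8 + A) = (A + 52*A)/(-8 + A) = (53*A)/(-8 + A) = 53*A/(-8 + A))
V = 614
1/(V + z(-8)) = 1/(614 + 53*(-8)/(-8 - 8)) = 1/(614 + 53*(-8)/(-16)) = 1/(614 + 53*(-8)*(-1/16)) = 1/(614 + 53/2) = 1/(1281/2) = 2/1281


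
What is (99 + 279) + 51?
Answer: 429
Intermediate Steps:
(99 + 279) + 51 = 378 + 51 = 429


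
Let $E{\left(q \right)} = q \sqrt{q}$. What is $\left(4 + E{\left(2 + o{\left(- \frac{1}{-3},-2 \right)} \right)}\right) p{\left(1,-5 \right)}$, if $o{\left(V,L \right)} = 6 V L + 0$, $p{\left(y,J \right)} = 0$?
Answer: $0$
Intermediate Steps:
$o{\left(V,L \right)} = 6 L V$ ($o{\left(V,L \right)} = 6 L V + 0 = 6 L V$)
$E{\left(q \right)} = q^{\frac{3}{2}}$
$\left(4 + E{\left(2 + o{\left(- \frac{1}{-3},-2 \right)} \right)}\right) p{\left(1,-5 \right)} = \left(4 + \left(2 + 6 \left(-2\right) \left(- \frac{1}{-3}\right)\right)^{\frac{3}{2}}\right) 0 = \left(4 + \left(2 + 6 \left(-2\right) \left(\left(-1\right) \left(- \frac{1}{3}\right)\right)\right)^{\frac{3}{2}}\right) 0 = \left(4 + \left(2 + 6 \left(-2\right) \frac{1}{3}\right)^{\frac{3}{2}}\right) 0 = \left(4 + \left(2 - 4\right)^{\frac{3}{2}}\right) 0 = \left(4 + \left(-2\right)^{\frac{3}{2}}\right) 0 = \left(4 - 2 i \sqrt{2}\right) 0 = 0$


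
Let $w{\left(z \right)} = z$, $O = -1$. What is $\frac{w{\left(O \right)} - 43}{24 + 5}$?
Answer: $- \frac{44}{29} \approx -1.5172$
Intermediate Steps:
$\frac{w{\left(O \right)} - 43}{24 + 5} = \frac{-1 - 43}{24 + 5} = \frac{1}{29} \left(-44\right) = - \frac{44}{29}$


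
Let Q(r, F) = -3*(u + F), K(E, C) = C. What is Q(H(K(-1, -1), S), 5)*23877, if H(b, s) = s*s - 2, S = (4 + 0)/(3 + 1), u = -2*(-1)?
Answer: -501417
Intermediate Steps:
u = 2
S = 1 (S = 4/4 = 4*(¼) = 1)
H(b, s) = -2 + s² (H(b, s) = s² - 2 = -2 + s²)
Q(r, F) = -6 - 3*F (Q(r, F) = -3*(2 + F) = -6 - 3*F)
Q(H(K(-1, -1), S), 5)*23877 = (-6 - 3*5)*23877 = (-6 - 15)*23877 = -21*23877 = -501417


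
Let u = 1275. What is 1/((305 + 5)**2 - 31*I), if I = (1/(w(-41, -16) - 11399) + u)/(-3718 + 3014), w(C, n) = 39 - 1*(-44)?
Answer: 7966464/766024455269 ≈ 1.0400e-5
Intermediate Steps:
w(C, n) = 83 (w(C, n) = 39 + 44 = 83)
I = -14427899/7966464 (I = (1/(83 - 11399) + 1275)/(-3718 + 3014) = (1/(-11316) + 1275)/(-704) = (-1/11316 + 1275)*(-1/704) = (14427899/11316)*(-1/704) = -14427899/7966464 ≈ -1.8111)
1/((305 + 5)**2 - 31*I) = 1/((305 + 5)**2 - 31*(-14427899/7966464)) = 1/(310**2 + 447264869/7966464) = 1/(96100 + 447264869/7966464) = 1/(766024455269/7966464) = 7966464/766024455269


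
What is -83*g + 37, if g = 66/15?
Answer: -1641/5 ≈ -328.20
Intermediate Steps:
g = 22/5 (g = 66*(1/15) = 22/5 ≈ 4.4000)
-83*g + 37 = -83*22/5 + 37 = -1826/5 + 37 = -1641/5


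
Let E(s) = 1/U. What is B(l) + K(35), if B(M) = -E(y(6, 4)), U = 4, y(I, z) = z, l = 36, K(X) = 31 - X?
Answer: -17/4 ≈ -4.2500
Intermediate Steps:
E(s) = 1/4
B(M) = -1/4 (B(M) = -1*1/4 = -1/4)
B(l) + K(35) = -1/4 + (31 - 1*35) = -1/4 + (31 - 35) = -1/4 - 4 = -17/4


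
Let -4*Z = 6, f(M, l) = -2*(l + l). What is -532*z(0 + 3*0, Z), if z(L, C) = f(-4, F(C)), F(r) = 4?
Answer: 8512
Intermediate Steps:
f(M, l) = -4*l
Z = -3/2 (Z = -¼*6 = -3/2 ≈ -1.5000)
z(L, C) = -16 (z(L, C) = -4*4 = -16)
-532*z(0 + 3*0, Z) = -532*(-16) = 8512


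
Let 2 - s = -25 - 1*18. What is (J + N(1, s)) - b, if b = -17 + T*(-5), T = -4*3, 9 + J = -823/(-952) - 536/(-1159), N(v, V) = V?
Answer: -6259447/1103368 ≈ -5.6730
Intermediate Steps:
s = 45 (s = 2 - (-25 - 1*18) = 2 - (-25 - 18) = 2 - 1*(-43) = 2 + 43 = 45)
J = -8466183/1103368 (J = -9 + (-823/(-952) - 536/(-1159)) = -9 + (-823*(-1/952) - 536*(-1/1159)) = -9 + (823/952 + 536/1159) = -9 + 1464129/1103368 = -8466183/1103368 ≈ -7.6730)
T = -12
b = 43 (b = -17 - 12*(-5) = -17 + 60 = 43)
(J + N(1, s)) - b = (-8466183/1103368 + 45) - 1*43 = 41185377/1103368 - 43 = -6259447/1103368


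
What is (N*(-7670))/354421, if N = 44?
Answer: -337480/354421 ≈ -0.95220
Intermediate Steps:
(N*(-7670))/354421 = (44*(-7670))/354421 = -337480*1/354421 = -337480/354421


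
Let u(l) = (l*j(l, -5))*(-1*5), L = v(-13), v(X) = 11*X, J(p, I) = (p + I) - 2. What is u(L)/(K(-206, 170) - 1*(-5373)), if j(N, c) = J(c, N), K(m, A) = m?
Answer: -107250/5167 ≈ -20.757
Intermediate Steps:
J(p, I) = -2 + I + p (J(p, I) = (I + p) - 2 = -2 + I + p)
j(N, c) = -2 + N + c
L = -143 (L = 11*(-13) = -143)
u(l) = -5*l*(-7 + l) (u(l) = (l*(-2 + l - 5))*(-1*5) = (l*(-7 + l))*(-5) = -5*l*(-7 + l))
u(L)/(K(-206, 170) - 1*(-5373)) = (5*(-143)*(7 - 1*(-143)))/(-206 - 1*(-5373)) = (5*(-143)*(7 + 143))/(-206 + 5373) = (5*(-143)*150)/5167 = -107250*1/5167 = -107250/5167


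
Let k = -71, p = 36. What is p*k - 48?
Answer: -2604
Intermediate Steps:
p*k - 48 = 36*(-71) - 48 = -2556 - 48 = -2604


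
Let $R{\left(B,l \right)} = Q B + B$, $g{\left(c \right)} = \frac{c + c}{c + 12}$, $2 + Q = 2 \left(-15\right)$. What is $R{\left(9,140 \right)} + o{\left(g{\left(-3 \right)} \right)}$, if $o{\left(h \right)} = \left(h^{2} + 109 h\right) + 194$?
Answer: $- \frac{1415}{9} \approx -157.22$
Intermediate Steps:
$Q = -32$ ($Q = -2 + 2 \left(-15\right) = -2 - 30 = -32$)
$g{\left(c \right)} = \frac{2 c}{12 + c}$
$R{\left(B,l \right)} = - 31 B$ ($R{\left(B,l \right)} = - 32 B + B = - 31 B$)
$o{\left(h \right)} = 194 + h^{2} + 109 h$
$R{\left(9,140 \right)} + o{\left(g{\left(-3 \right)} \right)} = \left(-31\right) 9 + \left(194 + \left(2 \left(-3\right) \frac{1}{12 - 3}\right)^{2} + 109 \cdot 2 \left(-3\right) \frac{1}{12 - 3}\right) = -279 + \left(194 + \left(2 \left(-3\right) \frac{1}{9}\right)^{2} + 109 \cdot 2 \left(-3\right) \frac{1}{9}\right) = -279 + \left(194 + \left(- \frac{2}{3}\right)^{2} + 109 \left(- \frac{2}{3}\right)\right) = -279 + \left(194 + \frac{4}{9} - \frac{218}{3}\right) = -279 + \frac{1096}{9} = - \frac{1415}{9}$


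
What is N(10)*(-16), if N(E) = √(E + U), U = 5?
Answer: -16*√15 ≈ -61.968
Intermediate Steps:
N(E) = √(5 + E) (N(E) = √(E + 5) = √(5 + E))
N(10)*(-16) = √(5 + 10)*(-16) = √15*(-16) = -16*√15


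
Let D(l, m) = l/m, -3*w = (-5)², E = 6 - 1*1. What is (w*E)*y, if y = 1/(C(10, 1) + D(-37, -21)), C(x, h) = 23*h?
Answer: -175/104 ≈ -1.6827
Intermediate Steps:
E = 5 (E = 6 - 1 = 5)
w = -25/3 (w = -⅓*(-5)² = -⅓*25 = -25/3 ≈ -8.3333)
y = 21/520 (y = 1/(23*1 - 37/(-21)) = 1/(23 - 37*(-1/21)) = 1/(23 + 37/21) = 1/(520/21) = 21/520 ≈ 0.040385)
(w*E)*y = -25/3*5*(21/520) = -125/3*21/520 = -175/104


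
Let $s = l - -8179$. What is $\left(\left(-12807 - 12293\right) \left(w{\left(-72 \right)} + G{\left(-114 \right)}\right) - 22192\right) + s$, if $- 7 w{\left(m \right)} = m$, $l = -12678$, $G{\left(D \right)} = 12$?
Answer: $- \frac{4102437}{7} \approx -5.8606 \cdot 10^{5}$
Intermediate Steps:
$w{\left(m \right)} = - \frac{m}{7}$
$s = -4499$ ($s = -12678 - -8179 = -12678 + 8179 = -4499$)
$\left(\left(-12807 - 12293\right) \left(w{\left(-72 \right)} + G{\left(-114 \right)}\right) - 22192\right) + s = \left(\left(-12807 - 12293\right) \left(\left(- \frac{1}{7}\right) \left(-72\right) + 12\right) - 22192\right) - 4499 = \left(\left(-12807 - 12293\right) \left(\frac{72}{7} + 12\right) - 22192\right) - 4499 = \left(\left(-12807 - 12293\right) \frac{156}{7} - 22192\right) - 4499 = \left(\left(-25100\right) \frac{156}{7} - 22192\right) - 4499 = \left(- \frac{3915600}{7} - 22192\right) - 4499 = - \frac{4070944}{7} - 4499 = - \frac{4102437}{7}$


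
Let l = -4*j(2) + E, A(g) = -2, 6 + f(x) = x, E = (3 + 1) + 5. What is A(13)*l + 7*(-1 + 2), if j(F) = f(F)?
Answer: -43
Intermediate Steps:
E = 9 (E = 4 + 5 = 9)
f(x) = -6 + x
j(F) = -6 + F
l = 25 (l = -4*(-6 + 2) + 9 = -4*(-4) + 9 = 16 + 9 = 25)
A(13)*l + 7*(-1 + 2) = -2*25 + 7*(-1 + 2) = -50 + 7*1 = -50 + 7 = -43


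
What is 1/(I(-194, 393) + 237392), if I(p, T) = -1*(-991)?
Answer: 1/238383 ≈ 4.1949e-6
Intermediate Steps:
I(p, T) = 991
1/(I(-194, 393) + 237392) = 1/(991 + 237392) = 1/238383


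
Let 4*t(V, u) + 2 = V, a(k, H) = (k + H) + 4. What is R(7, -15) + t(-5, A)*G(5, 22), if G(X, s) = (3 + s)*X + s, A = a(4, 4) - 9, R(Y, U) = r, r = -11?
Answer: -1073/4 ≈ -268.25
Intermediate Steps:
a(k, H) = 4 + H + k (a(k, H) = (H + k) + 4 = 4 + H + k)
R(Y, U) = -11
A = 3 (A = (4 + 4 + 4) - 9 = 12 - 9 = 3)
t(V, u) = -1/2 + V/4
G(X, s) = s + X*(3 + s) (G(X, s) = X*(3 + s) + s = s + X*(3 + s))
R(7, -15) + t(-5, A)*G(5, 22) = -11 + (-1/2 + (1/4)*(-5))*(22 + 3*5 + 5*22) = -11 + (-1/2 - 5/4)*(22 + 15 + 110) = -11 - 7/4*147 = -11 - 1029/4 = -1073/4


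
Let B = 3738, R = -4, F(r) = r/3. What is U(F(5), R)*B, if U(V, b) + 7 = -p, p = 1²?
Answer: -29904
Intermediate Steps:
F(r) = r/3 (F(r) = r*(⅓) = r/3)
p = 1
U(V, b) = -8 (U(V, b) = -7 - 1*1 = -7 - 1 = -8)
U(F(5), R)*B = -8*3738 = -29904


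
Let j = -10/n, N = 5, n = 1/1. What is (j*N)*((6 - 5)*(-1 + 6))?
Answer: -250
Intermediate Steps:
n = 1 (n = 1*1 = 1)
j = -10 (j = -10/1 = -10*1 = -10)
(j*N)*((6 - 5)*(-1 + 6)) = (-10*5)*((6 - 5)*(-1 + 6)) = -50*5 = -250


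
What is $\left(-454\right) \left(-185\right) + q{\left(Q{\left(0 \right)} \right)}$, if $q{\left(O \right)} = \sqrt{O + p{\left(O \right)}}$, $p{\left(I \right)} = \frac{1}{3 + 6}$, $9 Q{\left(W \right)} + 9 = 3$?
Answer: $83990 + \frac{i \sqrt{5}}{3} \approx 83990.0 + 0.74536 i$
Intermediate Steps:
$Q{\left(W \right)} = - \frac{2}{3}$ ($Q{\left(W \right)} = -1 + \frac{1}{9} \cdot 3 = -1 + \frac{1}{3} = - \frac{2}{3}$)
$p{\left(I \right)} = \frac{1}{9}$
$q{\left(O \right)} = \sqrt{\frac{1}{9} + O}$ ($q{\left(O \right)} = \sqrt{O + \frac{1}{9}} = \sqrt{\frac{1}{9} + O}$)
$\left(-454\right) \left(-185\right) + q{\left(Q{\left(0 \right)} \right)} = \left(-454\right) \left(-185\right) + \frac{\sqrt{1 + 9 \left(- \frac{2}{3}\right)}}{3} = 83990 + \frac{\sqrt{1 - 6}}{3} = 83990 + \frac{\sqrt{-5}}{3} = 83990 + \frac{i \sqrt{5}}{3}$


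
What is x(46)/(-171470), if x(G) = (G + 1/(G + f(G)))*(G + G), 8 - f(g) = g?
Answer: -8487/342940 ≈ -0.024748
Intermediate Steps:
f(g) = 8 - g
x(G) = 2*G*(⅛ + G) (x(G) = (G + 1/(G + (8 - G)))*(G + G) = (G + 1/8)*(2*G) = (G + ⅛)*(2*G) = (⅛ + G)*(2*G) = 2*G*(⅛ + G))
x(46)/(-171470) = ((¼)*46*(1 + 8*46))/(-171470) = ((¼)*46*(1 + 368))*(-1/171470) = ((¼)*46*369)*(-1/171470) = (8487/2)*(-1/171470) = -8487/342940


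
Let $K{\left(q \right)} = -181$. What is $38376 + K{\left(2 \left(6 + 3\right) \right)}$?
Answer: $38195$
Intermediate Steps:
$38376 + K{\left(2 \left(6 + 3\right) \right)} = 38376 - 181 = 38195$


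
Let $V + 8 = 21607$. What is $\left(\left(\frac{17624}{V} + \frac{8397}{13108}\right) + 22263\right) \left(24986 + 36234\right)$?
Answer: $\frac{96475160633848255}{70779923} \approx 1.363 \cdot 10^{9}$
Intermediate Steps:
$V = 21599$ ($V = -8 + 21607 = 21599$)
$\left(\left(\frac{17624}{V} + \frac{8397}{13108}\right) + 22263\right) \left(24986 + 36234\right) = \left(\left(\frac{17624}{21599} + \frac{8397}{13108}\right) + 22263\right) \left(24986 + 36234\right) = \left(\left(17624 \cdot \frac{1}{21599} + 8397 \cdot \frac{1}{13108}\right) + 22263\right) 61220 = \left(\left(\frac{17624}{21599} + \frac{8397}{13108}\right) + 22263\right) 61220 = \left(\frac{412382195}{283119692} + 22263\right) 61220 = \frac{6303506085191}{283119692} \cdot 61220 = \frac{96475160633848255}{70779923}$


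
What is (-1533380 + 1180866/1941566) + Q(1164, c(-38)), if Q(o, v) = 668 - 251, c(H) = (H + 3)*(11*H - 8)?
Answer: -1488173829596/970783 ≈ -1.5330e+6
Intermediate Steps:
c(H) = (-8 + 11*H)*(3 + H) (c(H) = (3 + H)*(-8 + 11*H) = (-8 + 11*H)*(3 + H))
Q(o, v) = 417
(-1533380 + 1180866/1941566) + Q(1164, c(-38)) = (-1533380 + 1180866/1941566) + 417 = (-1533380 + 1180866*(1/1941566)) + 417 = (-1533380 + 590433/970783) + 417 = -1488578646107/970783 + 417 = -1488173829596/970783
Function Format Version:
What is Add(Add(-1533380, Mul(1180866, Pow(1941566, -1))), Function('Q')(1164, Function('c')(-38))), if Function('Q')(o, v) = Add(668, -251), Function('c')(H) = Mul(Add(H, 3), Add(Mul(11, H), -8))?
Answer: Rational(-1488173829596, 970783) ≈ -1.5330e+6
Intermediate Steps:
Function('c')(H) = Mul(Add(-8, Mul(11, H)), Add(3, H)) (Function('c')(H) = Mul(Add(3, H), Add(-8, Mul(11, H))) = Mul(Add(-8, Mul(11, H)), Add(3, H)))
Function('Q')(o, v) = 417
Add(Add(-1533380, Mul(1180866, Pow(1941566, -1))), Function('Q')(1164, Function('c')(-38))) = Add(Add(-1533380, Mul(1180866, Pow(1941566, -1))), 417) = Add(Add(-1533380, Mul(1180866, Rational(1, 1941566))), 417) = Add(Add(-1533380, Rational(590433, 970783)), 417) = Add(Rational(-1488578646107, 970783), 417) = Rational(-1488173829596, 970783)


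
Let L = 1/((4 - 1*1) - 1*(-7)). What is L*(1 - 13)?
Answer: -6/5 ≈ -1.2000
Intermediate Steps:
L = 1/10 (L = 1/((4 - 1) + 7) = 1/(3 + 7) = 1/10 ≈ 0.10000)
L*(1 - 13) = (1 - 13)/10 = (1/10)*(-12) = -6/5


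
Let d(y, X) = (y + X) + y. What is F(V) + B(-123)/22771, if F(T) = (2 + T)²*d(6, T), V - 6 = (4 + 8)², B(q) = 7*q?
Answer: 12175484421/3253 ≈ 3.7428e+6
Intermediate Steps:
d(y, X) = X + 2*y (d(y, X) = (X + y) + y = X + 2*y)
V = 150 (V = 6 + (4 + 8)² = 6 + 12² = 6 + 144 = 150)
F(T) = (2 + T)²*(12 + T) (F(T) = (2 + T)²*(T + 2*6) = (2 + T)²*(T + 12) = (2 + T)²*(12 + T))
F(V) + B(-123)/22771 = (2 + 150)²*(12 + 150) + (7*(-123))/22771 = 152²*162 - 861*1/22771 = 23104*162 - 123/3253 = 3742848 - 123/3253 = 12175484421/3253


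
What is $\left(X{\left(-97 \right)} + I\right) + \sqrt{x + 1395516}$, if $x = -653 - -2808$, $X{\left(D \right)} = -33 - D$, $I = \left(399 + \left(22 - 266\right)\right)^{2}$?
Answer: $24089 + 11 \sqrt{11551} \approx 25271.0$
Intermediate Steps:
$I = 24025$ ($I = \left(399 - 244\right)^{2} = 155^{2} = 24025$)
$x = 2155$ ($x = -653 + 2808 = 2155$)
$\left(X{\left(-97 \right)} + I\right) + \sqrt{x + 1395516} = \left(\left(-33 - -97\right) + 24025\right) + \sqrt{2155 + 1395516} = \left(\left(-33 + 97\right) + 24025\right) + \sqrt{1397671} = \left(64 + 24025\right) + 11 \sqrt{11551} = 24089 + 11 \sqrt{11551}$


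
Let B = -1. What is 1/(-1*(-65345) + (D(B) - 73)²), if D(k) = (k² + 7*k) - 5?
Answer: 1/72401 ≈ 1.3812e-5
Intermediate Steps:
D(k) = -5 + k² + 7*k
1/(-1*(-65345) + (D(B) - 73)²) = 1/(-1*(-65345) + ((-5 + (-1)² + 7*(-1)) - 73)²) = 1/(65345 + ((-5 + 1 - 7) - 73)²) = 1/(65345 + (-11 - 73)²) = 1/(65345 + (-84)²) = 1/(65345 + 7056) = 1/72401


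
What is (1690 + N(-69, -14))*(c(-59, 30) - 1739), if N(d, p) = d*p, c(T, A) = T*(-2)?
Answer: -4305376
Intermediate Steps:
c(T, A) = -2*T
(1690 + N(-69, -14))*(c(-59, 30) - 1739) = (1690 - 69*(-14))*(-2*(-59) - 1739) = (1690 + 966)*(118 - 1739) = 2656*(-1621) = -4305376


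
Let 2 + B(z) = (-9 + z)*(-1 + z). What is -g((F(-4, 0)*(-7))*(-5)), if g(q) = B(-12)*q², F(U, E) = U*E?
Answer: 0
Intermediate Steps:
F(U, E) = E*U
B(z) = -2 + (-1 + z)*(-9 + z) (B(z) = -2 + (-9 + z)*(-1 + z) = -2 + (-1 + z)*(-9 + z))
g(q) = 271*q² (g(q) = (7 + (-12)² - 10*(-12))*q² = (7 + 144 + 120)*q² = 271*q²)
-g((F(-4, 0)*(-7))*(-5)) = -271*(((0*(-4))*(-7))*(-5))² = -271*((0*(-7))*(-5))² = -271*(0*(-5))² = -271*0² = -271*0 = -1*0 = 0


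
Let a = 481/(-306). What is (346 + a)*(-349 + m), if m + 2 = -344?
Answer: -73249525/306 ≈ -2.3938e+5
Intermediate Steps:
m = -346 (m = -2 - 344 = -346)
a = -481/306 (a = 481*(-1/306) = -481/306 ≈ -1.5719)
(346 + a)*(-349 + m) = (346 - 481/306)*(-349 - 346) = (105395/306)*(-695) = -73249525/306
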